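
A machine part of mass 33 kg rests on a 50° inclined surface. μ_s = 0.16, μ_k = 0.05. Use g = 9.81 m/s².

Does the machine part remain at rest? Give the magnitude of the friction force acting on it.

f ≈ 10.4 N

N = m g cos θ = 208 N.
Down-slope weight component: m g sin θ = 248 N.
μ_s N = 33.3 N.
248 > 33.3 N, so it slides; kinetic friction f = μ_k N = 0.05×208 = 10.4 N.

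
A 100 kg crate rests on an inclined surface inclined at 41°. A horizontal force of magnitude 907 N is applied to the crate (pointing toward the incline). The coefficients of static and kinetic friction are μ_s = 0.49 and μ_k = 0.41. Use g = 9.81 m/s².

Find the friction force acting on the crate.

Normal direction: N = m g cos θ + P sin θ = 1335 N.
Along the incline, the net driving force (taking up-slope positive) is P cos θ − m g sin θ = 684.5 − 643.6 = 40.93 N, so equilibrium requires friction f = -40.93 N (down-slope).
The limit of static friction is μ_s N = 654.4 N.
Since 40.93 N is within the 654.4 N limit, the crate stays put and friction is exactly 40.9 N.

f ≈ 40.9 N (down the incline)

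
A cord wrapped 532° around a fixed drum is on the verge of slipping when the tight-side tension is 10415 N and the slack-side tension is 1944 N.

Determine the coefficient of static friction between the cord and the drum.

T₂/T₁ = e^{μβ} → μ = ln(T₂/T₁)/β.
β = 532° = 9.285 rad.
μ = ln(10415/1944)/9.285 = ln(5.358)/9.285 = 0.181.

μ ≈ 0.181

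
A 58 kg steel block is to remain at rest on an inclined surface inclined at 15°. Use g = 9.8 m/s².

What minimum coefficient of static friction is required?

At the slip threshold m g sin θ = μ_s m g cos θ, so μ_s,min = tan θ.
μ_s,min = tan 15° = 0.268.

μ_s,min ≈ 0.268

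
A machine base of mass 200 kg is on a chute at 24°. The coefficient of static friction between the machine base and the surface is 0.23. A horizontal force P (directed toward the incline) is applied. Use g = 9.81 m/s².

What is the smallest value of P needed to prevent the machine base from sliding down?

P_min ≈ 383 N

The machine base tends to slide down (tan θ > μ_s), so at the point of impending slip friction acts up-slope at its limit: f = μ_s N.
Perpendicular to the incline: N = m g cos θ + P sin θ.
Along the incline: P cos θ + μ_s N = m g sin θ, i.e. P cos θ + μ_s (m g cos θ + P sin θ) = m g sin θ.
Solving, P (cos θ + μ_s sin θ) = m g (sin θ − μ_s cos θ), so P = 1960×0.1966/1.007 = 383 N.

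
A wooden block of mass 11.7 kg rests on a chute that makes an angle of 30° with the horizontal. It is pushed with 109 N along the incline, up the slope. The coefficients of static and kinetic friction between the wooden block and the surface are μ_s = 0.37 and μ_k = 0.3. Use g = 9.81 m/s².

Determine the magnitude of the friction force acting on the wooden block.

Perpendicular to the surface, N = m g cos θ = 11.7·9.81·cos 30° = 99.4 N.
Parallel to the incline, ΣF = 0 gives f = m g sin θ − P = 57.39 − 109 = -51.61 N (up-slope positive).
Maximum static friction available: μ_s N = 0.37 × 99.4 = 36.78 N.
Since |-51.61| > 36.78 N, static friction cannot hold it; the wooden block slides up the incline and kinetic friction applies: f = μ_k N = 0.3 × 99.4 = 29.8 N.

f ≈ 29.8 N (down the incline)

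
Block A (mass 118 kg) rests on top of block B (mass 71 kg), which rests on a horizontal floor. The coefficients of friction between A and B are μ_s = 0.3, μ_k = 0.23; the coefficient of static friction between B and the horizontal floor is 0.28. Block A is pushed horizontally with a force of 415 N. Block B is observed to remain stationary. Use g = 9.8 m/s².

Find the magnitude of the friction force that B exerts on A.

Normal force at the A–B interface: N₁ = m_A g = 1156 N.
Maximum static friction on A from B: μ_s N₁ = 0.3×1156 = 346.9 N.
P = 415 N exceeds that limit, so A slips over B and the interface friction becomes kinetic: f₁ = μ_k N₁ = 0.23×1156 = 266 N.
By Newton's third law B feels 266 N forward from A. With B stationary, the floor's static friction on B balances it: f₂ = 266 N (well within μ_s(m_A+m_B)g = 518.6 N).

f ≈ 266 N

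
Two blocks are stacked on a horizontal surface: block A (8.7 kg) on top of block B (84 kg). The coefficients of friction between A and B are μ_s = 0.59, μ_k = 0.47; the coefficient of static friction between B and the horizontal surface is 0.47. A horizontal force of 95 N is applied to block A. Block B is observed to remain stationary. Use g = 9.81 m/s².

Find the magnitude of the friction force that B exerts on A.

f ≈ 40.1 N

Normal force at the A–B interface: N₁ = m_A g = 85.35 N.
Maximum static friction on A from B: μ_s N₁ = 0.59×85.35 = 50.35 N.
P = 95 N exceeds that limit, so A slips over B and the interface friction becomes kinetic: f₁ = μ_k N₁ = 0.47×85.35 = 40.1 N.
By Newton's third law B feels 40.1 N forward from A. With B stationary, the floor's static friction on B balances it: f₂ = 40.1 N (well within μ_s(m_A+m_B)g = 427.4 N).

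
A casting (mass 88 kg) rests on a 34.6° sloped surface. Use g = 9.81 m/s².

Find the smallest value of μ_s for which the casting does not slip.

μ_s,min ≈ 0.69

At the slip threshold m g sin θ = μ_s m g cos θ, so μ_s,min = tan θ.
μ_s,min = tan 34.6° = 0.69.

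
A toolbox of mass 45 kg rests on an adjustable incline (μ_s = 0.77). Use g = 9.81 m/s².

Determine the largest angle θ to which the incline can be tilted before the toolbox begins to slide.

At the slip threshold, m g sin θ = μ_s · m g cos θ, so tan θ = μ_s.
θ_max = arctan(0.77) = 37.6°.

θ_max ≈ 37.6°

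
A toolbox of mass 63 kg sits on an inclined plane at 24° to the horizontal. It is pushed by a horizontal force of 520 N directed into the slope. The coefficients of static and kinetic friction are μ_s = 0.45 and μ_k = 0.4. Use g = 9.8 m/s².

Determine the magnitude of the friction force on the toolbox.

f ≈ 224 N (down the incline)

Resolve perpendicular to the incline: N = m g cos θ + P sin θ = 63×9.8×cos 24° + 520×sin 24° = 775.5 N.
Parallel to the incline: P cos θ − m g sin θ = 475 − 251.1 = 223.9 N; the friction needed to balance this is 223.9 N acting down the slope.
The limit of static friction is μ_s N = 349 N.
Since 223.9 N is within the 349 N limit, the toolbox stays put and friction is exactly 224 N.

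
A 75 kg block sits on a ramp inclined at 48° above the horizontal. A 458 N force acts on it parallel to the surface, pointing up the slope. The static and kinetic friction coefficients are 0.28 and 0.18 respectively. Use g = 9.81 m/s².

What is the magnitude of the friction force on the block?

f ≈ 88.8 N (up the incline)

Perpendicular to the surface, N = m g cos θ = 75·9.81·cos 48° = 492.3 N.
The friction needed for equilibrium is m g sin θ − P = 546.8 − 458 = 88.77 N, measured positive up-slope.
The static-friction ceiling is μ_s N = 0.28 × 492.3 = 137.8 N.
Since |88.77| ≤ 137.8 N, the block remains in static equilibrium and friction takes exactly the required value.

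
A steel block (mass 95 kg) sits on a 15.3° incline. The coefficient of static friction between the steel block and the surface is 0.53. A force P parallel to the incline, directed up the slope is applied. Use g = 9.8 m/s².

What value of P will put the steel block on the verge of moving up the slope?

At impending motion up the slope, friction acts down-slope at its limit: f = μ_s N.
P is parallel to the surface, so N = m g cos θ = 898 N.
Along the incline: P = m g sin θ + μ_s N = 246 + 0.53×898 = 722 N.

P ≈ 722 N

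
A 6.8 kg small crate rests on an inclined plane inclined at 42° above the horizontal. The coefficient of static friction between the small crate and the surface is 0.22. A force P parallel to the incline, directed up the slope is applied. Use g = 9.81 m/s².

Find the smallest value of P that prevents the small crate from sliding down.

P_min ≈ 33.7 N

The small crate tends to slide down (tan θ > μ_s), so at the point of impending slip friction acts up-slope at its limit: f = μ_s N.
P is parallel to the surface, so N = m g cos θ = 49.6 N.
Along the incline: P + μ_s N = m g sin θ, so P = 44.6 − 0.22×49.6 = 33.7 N.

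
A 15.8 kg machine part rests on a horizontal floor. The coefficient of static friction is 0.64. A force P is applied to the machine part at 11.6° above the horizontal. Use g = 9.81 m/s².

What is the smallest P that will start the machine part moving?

P ≈ 89.5 N

N = m g − P sin α (the pull lifts the machine part).
At impending slip, P cos α = μ_s N = μ_s (m g − P sin α).
Solving: P (cos α + μ_s sin α) = μ_s m g → P = 0.64×155/(cos 11.6° + 0.64 sin 11.6°) = 99.2/1.108 = 89.5 N.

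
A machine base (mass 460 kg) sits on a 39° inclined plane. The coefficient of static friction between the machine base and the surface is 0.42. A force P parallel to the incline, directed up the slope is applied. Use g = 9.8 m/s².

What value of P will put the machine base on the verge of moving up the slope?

At impending motion up the slope, friction acts down-slope at its limit: f = μ_s N.
P is parallel to the surface, so N = m g cos θ = 3500 N.
Along the incline: P = m g sin θ + μ_s N = 2840 + 0.42×3500 = 4310 N.

P ≈ 4310 N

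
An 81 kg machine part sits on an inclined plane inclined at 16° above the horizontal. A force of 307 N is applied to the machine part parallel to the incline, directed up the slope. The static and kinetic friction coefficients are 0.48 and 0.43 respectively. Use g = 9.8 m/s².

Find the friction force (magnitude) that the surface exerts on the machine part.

f ≈ 88.2 N (down the incline)

Normal force: N = m g cos θ = 81 × 9.8 × cos 16° = 763 N.
The friction needed for equilibrium is m g sin θ − P = 218.8 − 307 = -88.2 N, measured positive up-slope.
Static friction can supply at most μ_s N = 366.3 N.
Since |-88.2| ≤ 366.3 N, no slip — friction simply equals what equilibrium demands.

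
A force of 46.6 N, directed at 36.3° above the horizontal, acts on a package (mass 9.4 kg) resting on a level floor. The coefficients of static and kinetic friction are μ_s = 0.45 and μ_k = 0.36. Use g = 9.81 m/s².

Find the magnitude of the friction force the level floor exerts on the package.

The vertical component of P reduces the normal force: N = m g − P sin α = 92.21 − 27.59 = 64.63 N.
For equilibrium, f = P cos α = 46.6×cos 36.3° = 37.56 N.
The static-friction limit is μ_s N = 29.08 N.
The required friction exceeds μ_s N, so the package moves and f = μ_k N = 23.3 N.

f ≈ 23.3 N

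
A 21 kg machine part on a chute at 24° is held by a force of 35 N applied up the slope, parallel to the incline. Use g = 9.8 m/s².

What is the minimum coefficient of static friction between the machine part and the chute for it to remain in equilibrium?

μ_s,min ≈ 0.259

N = m g cos θ = 188 N.
Friction must make up the shortfall along the incline: f = m g sin θ − P = 83.71 − 35 = 48.71 N.
At the threshold f = μ_s N, so μ_s,min = 48.71/188 = 0.259.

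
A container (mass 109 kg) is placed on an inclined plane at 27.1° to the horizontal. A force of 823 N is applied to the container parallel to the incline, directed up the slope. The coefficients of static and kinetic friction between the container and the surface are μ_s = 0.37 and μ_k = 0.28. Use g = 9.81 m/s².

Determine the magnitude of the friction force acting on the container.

f ≈ 336 N (down the incline)

The normal reaction is N = m g cos θ = 951.9 N.
For equilibrium along the incline the friction force must supply f = m g sin θ − P = 487.1 − 823 = -335.9 N (positive meaning up-slope).
Static friction can supply at most μ_s N = 352.2 N.
Since |-335.9| ≤ 352.2 N, no slip — friction simply equals what equilibrium demands.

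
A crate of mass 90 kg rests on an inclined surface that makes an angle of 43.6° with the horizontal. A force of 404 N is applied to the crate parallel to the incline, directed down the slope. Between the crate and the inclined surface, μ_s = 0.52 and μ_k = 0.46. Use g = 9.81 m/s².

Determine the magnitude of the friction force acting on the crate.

f ≈ 294 N (up the incline)

Normal force: N = m g cos θ = 90 × 9.81 × cos 43.6° = 639.4 N.
The friction needed for equilibrium is m g sin θ + P = 608.9 + 404 = 1013 N, measured positive up-slope.
Static friction can supply at most μ_s N = 332.5 N.
|1013| exceeds 332.5 N, so the crate slips down-slope; friction is kinetic, f = μ_k N = 0.46×639.4 = 294 N.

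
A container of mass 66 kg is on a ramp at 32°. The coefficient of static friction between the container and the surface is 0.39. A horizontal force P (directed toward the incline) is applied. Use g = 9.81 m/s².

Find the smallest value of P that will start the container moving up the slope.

At impending motion up the slope, friction acts down-slope at its limit: f = μ_s N.
Perpendicular to the incline: N = m g cos θ + P sin θ.
Along the incline: P cos θ = m g sin θ + μ_s N = m g sin θ + μ_s (m g cos θ + P sin θ).
Solving, P (cos θ − μ_s sin θ) = m g (sin θ + μ_s cos θ), so P = 66×9.81×(sin 32° + 0.39 cos 32°)/(cos 32° − 0.39 sin 32°) = 647×0.8607/0.6414 = 869 N.

P ≈ 869 N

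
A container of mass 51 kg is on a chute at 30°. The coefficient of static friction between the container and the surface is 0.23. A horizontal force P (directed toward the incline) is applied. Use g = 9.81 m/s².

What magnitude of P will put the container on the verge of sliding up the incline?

P ≈ 466 N

At impending motion up the slope, friction acts down-slope at its limit: f = μ_s N.
Perpendicular to the incline: N = m g cos θ + P sin θ.
Along the incline: P cos θ = m g sin θ + μ_s N = m g sin θ + μ_s (m g cos θ + P sin θ).
Solving, P (cos θ − μ_s sin θ) = m g (sin θ + μ_s cos θ), so P = 51×9.81×(sin 30° + 0.23 cos 30°)/(cos 30° − 0.23 sin 30°) = 500×0.6992/0.751 = 466 N.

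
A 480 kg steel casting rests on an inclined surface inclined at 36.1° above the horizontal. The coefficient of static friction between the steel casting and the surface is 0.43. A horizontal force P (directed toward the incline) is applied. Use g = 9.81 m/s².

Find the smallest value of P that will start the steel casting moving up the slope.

P ≈ 7950 N

At impending motion up the slope, friction acts down-slope at its limit: f = μ_s N.
Perpendicular to the incline: N = m g cos θ + P sin θ.
Along the incline: P cos θ = m g sin θ + μ_s N = m g sin θ + μ_s (m g cos θ + P sin θ).
Solving, P (cos θ − μ_s sin θ) = m g (sin θ + μ_s cos θ), so P = 480×9.81×(sin 36.1° + 0.43 cos 36.1°)/(cos 36.1° − 0.43 sin 36.1°) = 4710×0.9366/0.5546 = 7950 N.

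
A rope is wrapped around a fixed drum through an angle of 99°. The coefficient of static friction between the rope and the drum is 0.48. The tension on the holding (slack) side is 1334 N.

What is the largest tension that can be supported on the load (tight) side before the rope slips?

At impending slip the capstan equation gives T₂/T₁ = e^{μβ} with β in radians.
β = 99° × π/180 = 1.728 rad.
e^{μβ} = e^{0.48×1.728} = 2.292.
T₂ = T₁ · e^{μβ} = 1334 × 2.292 = 3060 N.

T_max ≈ 3060 N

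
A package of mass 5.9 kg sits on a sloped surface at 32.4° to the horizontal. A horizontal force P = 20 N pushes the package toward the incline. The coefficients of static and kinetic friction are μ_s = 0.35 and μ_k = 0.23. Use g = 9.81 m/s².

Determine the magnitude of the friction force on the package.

The horizontal push has a component P sin θ into the surface, so N = m g cos θ + P sin θ = 48.87 + 10.72 = 59.59 N.
Parallel to the incline: P cos θ − m g sin θ = 16.89 − 31.01 = -14.13 N; the friction needed to balance this is 14.13 N acting up the slope.
The limit of static friction is μ_s N = 20.85 N.
Since 14.13 N is within the 20.85 N limit, the package stays put and friction is exactly 14.1 N.

f ≈ 14.1 N (up the incline)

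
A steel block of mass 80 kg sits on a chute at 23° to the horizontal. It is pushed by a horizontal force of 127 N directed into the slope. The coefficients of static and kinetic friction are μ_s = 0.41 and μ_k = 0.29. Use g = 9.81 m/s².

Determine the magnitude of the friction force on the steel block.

f ≈ 190 N (up the incline)

Resolve perpendicular to the incline: N = m g cos θ + P sin θ = 80×9.81×cos 23° + 127×sin 23° = 772 N.
Along the incline, the net driving force (taking up-slope positive) is P cos θ − m g sin θ = 116.9 − 306.6 = -189.7 N, so equilibrium requires friction f = 189.7 N (up-slope).
The limit of static friction is μ_s N = 316.5 N.
|f_req| = 189.7 ≤ 316.5 N → the steel block is in equilibrium; friction equals the required value.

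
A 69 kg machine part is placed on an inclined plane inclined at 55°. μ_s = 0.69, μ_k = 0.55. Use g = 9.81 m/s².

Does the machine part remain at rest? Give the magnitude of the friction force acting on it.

N = m g cos θ = 388 N.
Down-slope weight component: m g sin θ = 554 N.
μ_s N = 268 N.
554 > 268 N, so it slides; kinetic friction f = μ_k N = 0.55×388 = 214 N.

f ≈ 214 N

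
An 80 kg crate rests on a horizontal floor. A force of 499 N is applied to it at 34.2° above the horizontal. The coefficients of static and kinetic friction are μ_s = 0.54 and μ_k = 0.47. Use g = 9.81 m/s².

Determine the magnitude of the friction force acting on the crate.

Vertical equilibrium gives N = m g − P sin α = 504.3 N.
For equilibrium, f = P cos α = 499×cos 34.2° = 412.7 N.
μ_s N = 0.54 × 504.3 = 272.3 N.
412.7 > 272.3 N → the crate slides; f = μ_k N = 0.47×504.3 = 237 N.

f ≈ 237 N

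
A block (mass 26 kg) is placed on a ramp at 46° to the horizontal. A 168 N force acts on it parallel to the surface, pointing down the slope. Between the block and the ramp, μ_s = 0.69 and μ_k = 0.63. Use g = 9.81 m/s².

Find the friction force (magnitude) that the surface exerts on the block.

f ≈ 112 N (up the incline)

The normal reaction is N = m g cos θ = 177.2 N.
The friction needed for equilibrium is m g sin θ + P = 183.5 + 168 = 351.5 N, measured positive up-slope.
The static-friction ceiling is μ_s N = 0.69 × 177.2 = 122.3 N.
Since |351.5| > 122.3 N, static friction cannot hold it; the block slides down the incline and kinetic friction applies: f = μ_k N = 0.63 × 177.2 = 112 N.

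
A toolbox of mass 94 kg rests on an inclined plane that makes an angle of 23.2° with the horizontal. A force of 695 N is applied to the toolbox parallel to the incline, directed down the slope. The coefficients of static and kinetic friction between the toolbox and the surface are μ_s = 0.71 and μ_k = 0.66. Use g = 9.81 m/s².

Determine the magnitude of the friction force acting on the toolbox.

f ≈ 559 N (up the incline)

The normal reaction is N = m g cos θ = 847.6 N.
For equilibrium along the incline the friction force must supply f = m g sin θ + P = 363.3 + 695 = 1058 N (positive meaning up-slope).
Maximum static friction available: μ_s N = 0.71 × 847.6 = 601.8 N.
Since |1058| > 601.8 N, static friction cannot hold it; the toolbox slides down the incline and kinetic friction applies: f = μ_k N = 0.66 × 847.6 = 559 N.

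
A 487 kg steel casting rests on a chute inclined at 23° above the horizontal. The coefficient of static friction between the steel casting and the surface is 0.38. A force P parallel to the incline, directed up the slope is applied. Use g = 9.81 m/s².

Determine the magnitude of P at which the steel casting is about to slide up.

P ≈ 3540 N

At impending motion up the slope, friction acts down-slope at its limit: f = μ_s N.
P is parallel to the surface, so N = m g cos θ = 4400 N.
Along the incline: P = m g sin θ + μ_s N = 1870 + 0.38×4400 = 3540 N.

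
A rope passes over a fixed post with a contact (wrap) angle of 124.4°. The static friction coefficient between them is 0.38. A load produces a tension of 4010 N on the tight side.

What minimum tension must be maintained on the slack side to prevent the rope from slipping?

Capstan equation at impending slip: T_tight/T_slack = e^{μβ}.
β = 124.4° = 2.171 rad; e^{μβ} = e^{0.38×2.171} = 2.282.
T_slack = T_tight / e^{μβ} = 4010 / 2.282 = 1760 N.

T_min ≈ 1760 N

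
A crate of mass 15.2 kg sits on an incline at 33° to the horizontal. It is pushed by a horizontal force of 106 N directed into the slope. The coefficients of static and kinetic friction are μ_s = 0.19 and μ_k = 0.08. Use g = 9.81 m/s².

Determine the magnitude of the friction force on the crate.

f ≈ 7.69 N (down the incline)

Resolve perpendicular to the incline: N = m g cos θ + P sin θ = 15.2×9.81×cos 33° + 106×sin 33° = 182.8 N.
Parallel to the incline: P cos θ − m g sin θ = 88.9 − 81.21 = 7.687 N; the friction needed to balance this is 7.687 N acting down the slope.
Maximum static friction: μ_s N = 0.19 × 182.8 = 34.73 N.
|f_req| = 7.687 ≤ 34.73 N → the crate is in equilibrium; friction equals the required value.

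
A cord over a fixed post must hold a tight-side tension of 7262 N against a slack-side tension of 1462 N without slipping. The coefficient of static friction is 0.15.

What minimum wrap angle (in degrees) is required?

β_min ≈ 612°

T₂/T₁ = e^{μβ} → β = ln(T₂/T₁)/μ.
β = ln(7262/1462)/0.15 = 1.603/0.15 = 10.69 rad.
In degrees: β = 10.69 × 180/π = 612°.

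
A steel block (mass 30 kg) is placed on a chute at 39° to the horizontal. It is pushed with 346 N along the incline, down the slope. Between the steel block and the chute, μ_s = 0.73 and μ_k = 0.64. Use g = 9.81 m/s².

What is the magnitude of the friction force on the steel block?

f ≈ 146 N (up the incline)

Perpendicular to the surface, N = m g cos θ = 30·9.81·cos 39° = 228.7 N.
The friction needed for equilibrium is m g sin θ + P = 185.2 + 346 = 531.2 N, measured positive up-slope.
Maximum static friction available: μ_s N = 0.73 × 228.7 = 167 N.
Since |531.2| > 167 N, static friction cannot hold it; the steel block slides down the incline and kinetic friction applies: f = μ_k N = 0.64 × 228.7 = 146 N.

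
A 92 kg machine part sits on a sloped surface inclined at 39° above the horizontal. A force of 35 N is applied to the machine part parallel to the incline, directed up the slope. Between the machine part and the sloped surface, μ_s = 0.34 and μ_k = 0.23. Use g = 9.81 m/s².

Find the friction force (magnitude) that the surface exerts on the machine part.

The normal reaction is N = m g cos θ = 701.4 N.
Parallel to the incline, ΣF = 0 gives f = m g sin θ − P = 568 − 35 = 533 N (up-slope positive).
Maximum static friction available: μ_s N = 0.34 × 701.4 = 238.5 N.
Since |533| > 238.5 N, static friction cannot hold it; the machine part slides down the incline and kinetic friction applies: f = μ_k N = 0.23 × 701.4 = 161 N.

f ≈ 161 N (up the incline)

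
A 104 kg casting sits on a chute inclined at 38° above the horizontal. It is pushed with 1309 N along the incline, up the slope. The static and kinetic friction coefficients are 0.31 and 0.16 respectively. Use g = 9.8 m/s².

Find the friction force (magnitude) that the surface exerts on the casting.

f ≈ 129 N (down the incline)

The normal reaction is N = m g cos θ = 803.1 N.
For equilibrium along the incline the friction force must supply f = m g sin θ − P = 627.5 − 1309 = -681.5 N (positive meaning up-slope).
Maximum static friction available: μ_s N = 0.31 × 803.1 = 249 N.
|-681.5| exceeds 249 N, so the casting slips up-slope; friction is kinetic, f = μ_k N = 0.16×803.1 = 129 N.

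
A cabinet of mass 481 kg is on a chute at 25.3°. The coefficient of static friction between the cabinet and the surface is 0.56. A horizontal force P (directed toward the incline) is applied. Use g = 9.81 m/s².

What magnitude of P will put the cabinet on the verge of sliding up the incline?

P ≈ 6630 N

At impending motion up the slope, friction acts down-slope at its limit: f = μ_s N.
Perpendicular to the incline: N = m g cos θ + P sin θ.
Along the incline: P cos θ = m g sin θ + μ_s N = m g sin θ + μ_s (m g cos θ + P sin θ).
Solving, P (cos θ − μ_s sin θ) = m g (sin θ + μ_s cos θ), so P = 481×9.81×(sin 25.3° + 0.56 cos 25.3°)/(cos 25.3° − 0.56 sin 25.3°) = 4720×0.9336/0.6648 = 6630 N.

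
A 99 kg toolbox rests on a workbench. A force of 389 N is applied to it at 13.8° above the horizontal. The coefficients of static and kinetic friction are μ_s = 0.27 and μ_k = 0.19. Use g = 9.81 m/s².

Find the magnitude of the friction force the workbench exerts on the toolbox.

f ≈ 167 N

Vertical equilibrium gives N = m g − P sin α = 878.4 N.
For equilibrium, f = P cos α = 389×cos 13.8° = 377.8 N.
The static-friction limit is μ_s N = 237.2 N.
The required friction exceeds μ_s N, so the toolbox moves and f = μ_k N = 167 N.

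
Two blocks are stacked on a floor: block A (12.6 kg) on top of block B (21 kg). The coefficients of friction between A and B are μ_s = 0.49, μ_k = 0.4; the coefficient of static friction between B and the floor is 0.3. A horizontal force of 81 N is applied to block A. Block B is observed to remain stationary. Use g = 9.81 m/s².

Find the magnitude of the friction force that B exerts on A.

f ≈ 49.4 N

Between the blocks, N₁ = m_A g = 123.6 N.
Maximum static friction on A from B: μ_s N₁ = 0.49×123.6 = 60.57 N.
Since P = 81 N > 60.57 N, A slides on B; the A–B friction is kinetic: f₁ = μ_k N₁ = 0.4×123.6 = 49.4 N.
By Newton's third law B feels 49.4 N forward from A. With B stationary, the floor's static friction on B balances it: f₂ = 49.4 N (well within μ_s(m_A+m_B)g = 98.88 N).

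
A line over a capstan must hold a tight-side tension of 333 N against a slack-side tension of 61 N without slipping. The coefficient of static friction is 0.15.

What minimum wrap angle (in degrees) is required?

T₂/T₁ = e^{μβ} → β = ln(T₂/T₁)/μ.
β = ln(333/61)/0.15 = 1.697/0.15 = 11.32 rad.
In degrees: β = 11.32 × 180/π = 648°.

β_min ≈ 648°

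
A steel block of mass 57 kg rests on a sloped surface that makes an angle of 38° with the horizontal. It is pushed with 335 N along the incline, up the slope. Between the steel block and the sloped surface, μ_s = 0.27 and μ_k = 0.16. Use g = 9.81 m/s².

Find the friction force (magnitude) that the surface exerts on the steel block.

Perpendicular to the surface, N = m g cos θ = 57·9.81·cos 38° = 440.6 N.
For equilibrium along the incline the friction force must supply f = m g sin θ − P = 344.3 − 335 = 9.259 N (positive meaning up-slope).
Maximum static friction available: μ_s N = 0.27 × 440.6 = 119 N.
Since |9.259| ≤ 119 N, no slip — friction simply equals what equilibrium demands.

f ≈ 9.26 N (up the incline)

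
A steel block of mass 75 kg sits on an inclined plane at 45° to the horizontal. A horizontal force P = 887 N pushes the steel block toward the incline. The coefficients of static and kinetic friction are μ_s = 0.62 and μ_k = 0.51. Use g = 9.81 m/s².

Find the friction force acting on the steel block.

Normal direction: N = m g cos θ + P sin θ = 1147 N.
Along the incline, the net driving force (taking up-slope positive) is P cos θ − m g sin θ = 627.2 − 520.3 = 106.9 N, so equilibrium requires friction f = -106.9 N (down-slope).
Maximum static friction: μ_s N = 0.62 × 1147 = 711.4 N.
|f_req| = 106.9 ≤ 711.4 N → the steel block is in equilibrium; friction equals the required value.

f ≈ 107 N (down the incline)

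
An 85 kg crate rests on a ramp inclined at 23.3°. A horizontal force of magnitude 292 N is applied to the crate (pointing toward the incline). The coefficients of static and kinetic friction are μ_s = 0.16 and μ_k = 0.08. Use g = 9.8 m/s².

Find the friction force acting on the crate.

The horizontal push has a component P sin θ into the surface, so N = m g cos θ + P sin θ = 765.1 + 115.5 = 880.6 N.
Parallel to the incline: P cos θ − m g sin θ = 268.2 − 329.5 = -61.3 N; the friction needed to balance this is 61.3 N acting up the slope.
The limit of static friction is μ_s N = 140.9 N.
Since 61.3 N is within the 140.9 N limit, the crate stays put and friction is exactly 61.3 N.

f ≈ 61.3 N (up the incline)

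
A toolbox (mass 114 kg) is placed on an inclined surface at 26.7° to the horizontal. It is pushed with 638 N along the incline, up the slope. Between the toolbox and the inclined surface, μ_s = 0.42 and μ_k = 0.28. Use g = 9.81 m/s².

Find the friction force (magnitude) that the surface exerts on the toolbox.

f ≈ 136 N (down the incline)

Normal force: N = m g cos θ = 114 × 9.81 × cos 26.7° = 999.1 N.
For equilibrium along the incline the friction force must supply f = m g sin θ − P = 502.5 − 638 = -135.5 N (positive meaning up-slope).
Maximum static friction available: μ_s N = 0.42 × 999.1 = 419.6 N.
Since |-135.5| ≤ 419.6 N, no slip — friction simply equals what equilibrium demands.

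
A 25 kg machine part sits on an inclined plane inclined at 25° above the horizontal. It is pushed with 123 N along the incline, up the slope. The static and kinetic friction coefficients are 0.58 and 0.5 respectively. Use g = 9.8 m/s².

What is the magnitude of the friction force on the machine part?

The normal reaction is N = m g cos θ = 222 N.
For equilibrium along the incline the friction force must supply f = m g sin θ − P = 103.5 − 123 = -19.46 N (positive meaning up-slope).
Static friction can supply at most μ_s N = 128.8 N.
Since |-19.46| ≤ 128.8 N, static friction is sufficient; f equals the required value, not μ_s N.

f ≈ 19.5 N (down the incline)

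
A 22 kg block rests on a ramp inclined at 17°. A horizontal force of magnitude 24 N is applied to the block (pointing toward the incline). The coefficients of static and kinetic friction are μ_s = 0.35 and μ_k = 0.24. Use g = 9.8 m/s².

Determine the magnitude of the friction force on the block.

The horizontal push has a component P sin θ into the surface, so N = m g cos θ + P sin θ = 206.2 + 7.017 = 213.2 N.
Parallel to the incline: P cos θ − m g sin θ = 22.95 − 63.04 = -40.08 N; the friction needed to balance this is 40.08 N acting up the slope.
Maximum static friction: μ_s N = 0.35 × 213.2 = 74.62 N.
|f_req| = 40.08 ≤ 74.62 N → the block is in equilibrium; friction equals the required value.

f ≈ 40.1 N (up the incline)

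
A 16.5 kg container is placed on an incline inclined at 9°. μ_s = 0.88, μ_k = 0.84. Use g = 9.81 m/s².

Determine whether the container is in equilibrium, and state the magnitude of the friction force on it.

N = m g cos θ = 160 N.
Down-slope weight component: m g sin θ = 25.3 N.
μ_s N = 141 N.
25.3 ≤ 141 N, so it stays put; friction = 25.3 N.

f ≈ 25.3 N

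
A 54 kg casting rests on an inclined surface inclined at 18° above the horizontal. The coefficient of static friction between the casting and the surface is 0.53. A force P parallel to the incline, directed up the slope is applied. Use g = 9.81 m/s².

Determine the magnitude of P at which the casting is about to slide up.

P ≈ 431 N

At impending motion up the slope, friction acts down-slope at its limit: f = μ_s N.
P is parallel to the surface, so N = m g cos θ = 504 N.
Along the incline: P = m g sin θ + μ_s N = 164 + 0.53×504 = 431 N.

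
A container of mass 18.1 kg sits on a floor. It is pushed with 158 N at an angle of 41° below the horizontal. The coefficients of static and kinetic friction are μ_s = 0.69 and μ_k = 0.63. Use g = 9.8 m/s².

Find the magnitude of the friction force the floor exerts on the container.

f ≈ 119 N

N = m g + P sin α = 177.4 + 158×sin 41° = 281 N.
Horizontally, friction must balance P cos α = 119.2 N.
μ_s N = 0.69 × 281 = 193.9 N.
Since 119.2 N does not exceed the limit, the container stays at rest and f = 119 N.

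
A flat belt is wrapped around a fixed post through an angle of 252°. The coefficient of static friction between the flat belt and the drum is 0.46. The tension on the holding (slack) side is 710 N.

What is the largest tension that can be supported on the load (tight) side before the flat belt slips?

T_max ≈ 5370 N

At impending slip the capstan equation gives T₂/T₁ = e^{μβ} with β in radians.
β = 252° × π/180 = 4.398 rad.
e^{μβ} = e^{0.46×4.398} = 7.562.
T₂ = T₁ · e^{μβ} = 710 × 7.562 = 5370 N.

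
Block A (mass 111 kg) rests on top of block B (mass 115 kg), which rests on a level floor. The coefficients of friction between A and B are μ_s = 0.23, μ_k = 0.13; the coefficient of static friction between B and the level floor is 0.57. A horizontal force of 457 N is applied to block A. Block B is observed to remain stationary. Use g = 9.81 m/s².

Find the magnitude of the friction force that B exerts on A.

Normal force at the A–B interface: N₁ = m_A g = 1089 N.
Maximum static friction on A from B: μ_s N₁ = 0.23×1089 = 250.4 N.
P = 457 N exceeds that limit, so A slips over B and the interface friction becomes kinetic: f₁ = μ_k N₁ = 0.13×1089 = 142 N.
B experiences an equal 142 N forward from A (third law). B is in equilibrium, so the floor supplies f₂ = 142 N of static friction (limit μ_s(m_A+m_B)g = 1264 N, not exceeded).

f ≈ 142 N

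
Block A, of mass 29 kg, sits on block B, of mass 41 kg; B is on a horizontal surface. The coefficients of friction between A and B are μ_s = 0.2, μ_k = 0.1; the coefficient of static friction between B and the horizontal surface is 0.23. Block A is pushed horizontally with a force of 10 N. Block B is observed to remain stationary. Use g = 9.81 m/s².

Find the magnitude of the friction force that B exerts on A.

The normal force B exerts on A is simply A's weight, N₁ = 284.5 N.
Maximum static friction on A from B: μ_s N₁ = 0.2×284.5 = 56.9 N.
Since P = 10 N ≤ 56.9 N, A does not slip on B; friction on A equals P = 10 N.
B experiences an equal 10 N forward from A (third law). B is in equilibrium, so the floor supplies f₂ = 10 N of static friction (limit μ_s(m_A+m_B)g = 157.9 N, not exceeded).

f ≈ 10 N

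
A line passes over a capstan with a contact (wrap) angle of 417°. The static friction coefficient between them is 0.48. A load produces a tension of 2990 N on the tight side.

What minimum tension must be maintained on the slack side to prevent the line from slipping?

T_min ≈ 90.9 N

Capstan equation at impending slip: T_tight/T_slack = e^{μβ}.
β = 417° = 7.278 rad; e^{μβ} = e^{0.48×7.278} = 32.9.
T_slack = T_tight / e^{μβ} = 2990 / 32.9 = 90.9 N.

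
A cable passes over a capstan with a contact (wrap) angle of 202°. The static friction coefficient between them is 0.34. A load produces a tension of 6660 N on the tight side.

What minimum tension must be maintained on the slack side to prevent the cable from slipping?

T_min ≈ 2010 N

Capstan equation at impending slip: T_tight/T_slack = e^{μβ}.
β = 202° = 3.526 rad; e^{μβ} = e^{0.34×3.526} = 3.316.
T_slack = T_tight / e^{μβ} = 6660 / 3.316 = 2010 N.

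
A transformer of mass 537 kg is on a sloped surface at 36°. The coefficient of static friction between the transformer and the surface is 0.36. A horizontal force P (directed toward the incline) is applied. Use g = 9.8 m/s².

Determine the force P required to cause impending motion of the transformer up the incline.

P ≈ 7740 N

At impending motion up the slope, friction acts down-slope at its limit: f = μ_s N.
Perpendicular to the incline: N = m g cos θ + P sin θ.
Along the incline: P cos θ = m g sin θ + μ_s N = m g sin θ + μ_s (m g cos θ + P sin θ).
Solving, P (cos θ − μ_s sin θ) = m g (sin θ + μ_s cos θ), so P = 537×9.8×(sin 36° + 0.36 cos 36°)/(cos 36° − 0.36 sin 36°) = 5260×0.879/0.5974 = 7740 N.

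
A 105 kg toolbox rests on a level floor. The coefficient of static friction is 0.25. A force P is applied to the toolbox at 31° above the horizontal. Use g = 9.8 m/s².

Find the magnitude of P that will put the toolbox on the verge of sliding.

P ≈ 261 N

N = m g − P sin α (the pull lifts the toolbox).
At impending slip, P cos α = μ_s N = μ_s (m g − P sin α).
Solving: P (cos α + μ_s sin α) = μ_s m g → P = 0.25×1030/(cos 31° + 0.25 sin 31°) = 257/0.9859 = 261 N.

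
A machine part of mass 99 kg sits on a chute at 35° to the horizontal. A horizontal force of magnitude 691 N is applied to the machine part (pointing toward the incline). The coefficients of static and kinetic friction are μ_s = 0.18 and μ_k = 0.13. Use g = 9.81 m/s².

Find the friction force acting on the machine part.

f ≈ 8.98 N (down the incline)

Resolve perpendicular to the incline: N = m g cos θ + P sin θ = 99×9.81×cos 35° + 691×sin 35° = 1192 N.
Parallel to the incline: P cos θ − m g sin θ = 566 − 557.1 = 8.982 N; the friction needed to balance this is 8.982 N acting down the slope.
Maximum static friction: μ_s N = 0.18 × 1192 = 214.5 N.
|f_req| = 8.982 ≤ 214.5 N → the machine part is in equilibrium; friction equals the required value.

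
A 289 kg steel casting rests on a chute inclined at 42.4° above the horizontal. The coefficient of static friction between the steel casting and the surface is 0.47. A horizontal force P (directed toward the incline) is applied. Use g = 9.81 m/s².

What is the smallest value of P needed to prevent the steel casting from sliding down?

P_min ≈ 879 N

The steel casting tends to slide down (tan θ > μ_s), so at the point of impending slip friction acts up-slope at its limit: f = μ_s N.
Perpendicular to the incline: N = m g cos θ + P sin θ.
Along the incline: P cos θ + μ_s N = m g sin θ, i.e. P cos θ + μ_s (m g cos θ + P sin θ) = m g sin θ.
Solving, P (cos θ + μ_s sin θ) = m g (sin θ − μ_s cos θ), so P = 2840×0.3272/1.055 = 879 N.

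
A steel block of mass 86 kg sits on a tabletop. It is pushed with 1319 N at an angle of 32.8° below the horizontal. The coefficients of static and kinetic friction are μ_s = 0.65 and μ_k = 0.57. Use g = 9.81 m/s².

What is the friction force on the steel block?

f ≈ 888 N

Vertical equilibrium gives N = m g + P sin α = 1558 N.
The horizontal driving force is P cos α = 1109 N, so equilibrium needs friction f = 1109 N.
μ_s N = 0.65 × 1558 = 1013 N.
The required friction exceeds μ_s N, so the steel block moves and f = μ_k N = 888 N.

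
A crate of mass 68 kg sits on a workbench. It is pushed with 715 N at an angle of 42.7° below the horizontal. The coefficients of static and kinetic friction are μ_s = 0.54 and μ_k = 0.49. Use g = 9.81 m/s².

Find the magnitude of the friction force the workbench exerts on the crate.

The vertical component of P adds to the normal force: N = m g + P sin α = 667.1 + 484.9 = 1152 N.
The horizontal driving force is P cos α = 525.5 N, so equilibrium needs friction f = 525.5 N.
The static-friction limit is μ_s N = 622.1 N.
525.5 ≤ 622.1 N → static; friction equals the required 525 N.

f ≈ 525 N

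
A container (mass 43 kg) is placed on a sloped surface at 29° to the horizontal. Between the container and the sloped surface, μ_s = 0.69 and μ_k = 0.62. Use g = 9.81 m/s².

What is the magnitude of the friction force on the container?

f ≈ 205 N (up the incline)

Normal force: N = m g cos θ = 43 × 9.81 × cos 29° = 368.9 N.
Along the slope the weight component is m g sin θ = 204.5 N; friction must supply exactly this, acting up-slope.
The static-friction ceiling is μ_s N = 0.69 × 368.9 = 254.6 N.
Since |204.5| ≤ 254.6 N, the container remains in static equilibrium and friction takes exactly the required value.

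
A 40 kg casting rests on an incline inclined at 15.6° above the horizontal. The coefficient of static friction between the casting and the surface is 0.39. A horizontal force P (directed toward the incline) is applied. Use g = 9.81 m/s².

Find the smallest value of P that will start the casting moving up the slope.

At impending motion up the slope, friction acts down-slope at its limit: f = μ_s N.
Perpendicular to the incline: N = m g cos θ + P sin θ.
Along the incline: P cos θ = m g sin θ + μ_s N = m g sin θ + μ_s (m g cos θ + P sin θ).
Solving, P (cos θ − μ_s sin θ) = m g (sin θ + μ_s cos θ), so P = 40×9.81×(sin 15.6° + 0.39 cos 15.6°)/(cos 15.6° − 0.39 sin 15.6°) = 392×0.6446/0.8583 = 295 N.

P ≈ 295 N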